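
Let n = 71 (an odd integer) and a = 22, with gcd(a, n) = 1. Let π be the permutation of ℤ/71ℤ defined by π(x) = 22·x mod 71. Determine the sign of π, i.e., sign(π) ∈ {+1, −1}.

-1

Start at x=10: 10 → 7 → 12 → 51 → 57 → 47 → 40 → … (one orbit).
The orbit structure of x ↦ 22x mod 71: 2 orbits of sizes [70, 1].
Σ(ℓ_i−1) = 71−2 = 69; sign = (−1)^69 = -1.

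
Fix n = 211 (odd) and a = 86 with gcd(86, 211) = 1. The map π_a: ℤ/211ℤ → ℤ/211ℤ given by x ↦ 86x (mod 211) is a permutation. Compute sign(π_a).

Start at x=107: 107 → 129 → 122 → 153 → 76 → 206 → 203 → … (one orbit).
The orbit structure of x ↦ 86x mod 211: 4 orbits of sizes [70, 70, 70, 1].
Σ(ℓ_i−1) = 211−4 = 207; sign = (−1)^207 = -1.
Zolotarev: (86|211) = -1, matching the cycle-count sign.

-1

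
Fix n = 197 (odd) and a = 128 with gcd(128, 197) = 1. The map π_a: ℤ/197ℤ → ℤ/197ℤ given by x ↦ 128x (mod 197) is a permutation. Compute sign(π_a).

-1

Trace 36: π^k(36) = [36, 77, 6, 177, 1, 128, 33] for k=0..6.
Cycle lengths of π_128 on ℤ/197ℤ: [28, 28, 28, 28, 28, 28, 28, 1]; 8 cycles in total.
197 − 8 = 189 transpositions; sign(π) = (−1)^189 = -1.
(128|197)_J = -1 (Zolotarev's lemma cross-check).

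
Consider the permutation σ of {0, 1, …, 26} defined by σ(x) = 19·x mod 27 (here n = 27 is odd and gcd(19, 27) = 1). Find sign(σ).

+1

Trace 19: π^k(19) = [19, 10, 1] for k=0..2.
Cycle lengths of π_19 on ℤ/27ℤ: [3, 3, 3, 3, 3, 3, 1, 1, 1, 1, 1, 1, 1, 1, 1]; 15 cycles in total.
With 15 cycles on 27 points, sign = (−1)^{27−15} = +1.
(19|27)_J = +1 (Zolotarev's lemma cross-check).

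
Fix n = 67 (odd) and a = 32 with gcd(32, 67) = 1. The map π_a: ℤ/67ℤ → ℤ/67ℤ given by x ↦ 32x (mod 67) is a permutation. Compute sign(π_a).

-1

Orbit of 51 under x↦32x: [51, 24, 31, 54, 53, 21, 2]… (length divides ord_67(32)).
The orbit structure of x ↦ 32x mod 67: 2 orbits of sizes [66, 1].
n − c = 67 − 2 = 65; sign = (−1)^65 = -1.
Via Zolotarev, sign(π_{32}) = (32|67) = -1.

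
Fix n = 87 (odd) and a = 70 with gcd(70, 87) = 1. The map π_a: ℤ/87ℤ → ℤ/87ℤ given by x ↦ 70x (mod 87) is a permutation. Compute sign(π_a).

Trace 28: π^k(28) = [28, 46, 1, 70] for k=0..3.
The orbit structure of x ↦ 70x mod 87: 24 orbits of sizes [4, 4, 4, 4, 4, 4, 4, 4, 4, 4, 4, 4, 4, 4, 4, 4, 4, 4, 4, 4, 4, 1, 1, 1].
n − c = 87 − 24 = 63; sign = (−1)^63 = -1.
Via Zolotarev, sign(π_{70}) = (70|87) = -1.

-1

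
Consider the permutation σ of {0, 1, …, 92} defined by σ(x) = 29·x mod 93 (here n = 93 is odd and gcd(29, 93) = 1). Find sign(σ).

Start at x=29: 29 → 4 → 23 → 16 → 92 → 64 → 89 → … (one orbit).
Decompose π into cycles: lengths [10, 10, 10, 10, 10, 10, 10, 10, 10, 2, 1] (11 cycles, including the fixed point 0).
sign(π) = (−1)^{n − #cycles} = (−1)^{93−11} = (−1)^82 = +1.
The Jacobi symbol (29|93) = +1 (Zolotarev) agrees.

+1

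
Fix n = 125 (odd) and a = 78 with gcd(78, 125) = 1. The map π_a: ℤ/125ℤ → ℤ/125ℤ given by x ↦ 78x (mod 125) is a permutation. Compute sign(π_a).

-1

Start at x=32: 32 → 121 → 63 → 39 → 42 → 26 → 28 → … (one orbit).
Decompose π into cycles: lengths [100, 20, 4, 1] (4 cycles, including the fixed point 0).
sign(π) = (−1)^{n − #cycles} = (−1)^{125−4} = (−1)^121 = -1.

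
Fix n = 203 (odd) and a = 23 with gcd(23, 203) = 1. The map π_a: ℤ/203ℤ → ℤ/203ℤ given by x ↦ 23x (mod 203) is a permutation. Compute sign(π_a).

+1

Trace 190: π^k(190) = [190, 107, 25, 169, 30, 81, 36] for k=0..6.
The orbit structure of x ↦ 23x mod 203: 15 orbits of sizes [21, 21, 21, 21, 21, 21, 21, 21, 7, 7, 7, 7, 3, 3, 1].
Σ(ℓ_i−1) = 203−15 = 188; sign = (−1)^188 = +1.
(23|203)_J = +1 (Zolotarev's lemma cross-check).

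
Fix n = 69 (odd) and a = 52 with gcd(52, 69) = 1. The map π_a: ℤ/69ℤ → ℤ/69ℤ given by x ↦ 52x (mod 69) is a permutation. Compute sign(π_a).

Start at x=31: 31 → 25 → 58 → 49 → 64 → 16 → 4 → … (one orbit).
Cycle lengths of π_52 on ℤ/69ℤ: [11, 11, 11, 11, 11, 11, 1, 1, 1]; 9 cycles in total.
n − c = 69 − 9 = 60; sign = (−1)^60 = +1.
Zolotarev: (52|69) = +1, matching the cycle-count sign.

+1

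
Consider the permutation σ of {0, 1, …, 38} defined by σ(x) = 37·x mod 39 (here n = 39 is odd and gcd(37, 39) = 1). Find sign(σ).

-1

Start at x=22: 22 → 34 → 10 → 19 → 1 → 37 → 4 → … (one orbit).
The orbit structure of x ↦ 37x mod 39: 6 orbits of sizes [12, 12, 12, 1, 1, 1].
6 cycles on 39: each ℓ→(−1)^(ℓ−1), product (−1)^33 = -1.
Check: (37/39) = -1 by Zolotarev.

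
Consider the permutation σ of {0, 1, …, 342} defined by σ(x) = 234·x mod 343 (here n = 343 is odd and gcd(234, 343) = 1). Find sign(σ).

-1

Trace 32: π^k(32) = [32, 285, 148, 332, 170, 335, 186] for k=0..6.
Cycle type of π: 294 + 42 + 6 + 1; total 4 cycles.
4 cycles on 343: each ℓ→(−1)^(ℓ−1), product (−1)^339 = -1.
Zolotarev: (234|343) = -1, matching the cycle-count sign.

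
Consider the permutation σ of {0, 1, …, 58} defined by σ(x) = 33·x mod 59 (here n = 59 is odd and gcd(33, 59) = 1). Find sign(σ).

Orbit of 17 under x↦33x: [17, 30, 46, 43, 3, 40, 22]… (length divides ord_59(33)).
Cycle type of π: 58 + 1; total 2 cycles.
2 cycles on 59: each ℓ→(−1)^(ℓ−1), product (−1)^57 = -1.
The Jacobi symbol (33|59) = -1 (Zolotarev) agrees.

-1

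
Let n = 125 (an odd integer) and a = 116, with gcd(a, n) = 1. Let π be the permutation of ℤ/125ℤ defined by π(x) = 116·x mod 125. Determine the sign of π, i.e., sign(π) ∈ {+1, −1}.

+1

Start at x=76: 76 → 66 → 31 → 96 → 11 → 26 → 16 → … (one orbit).
Cycle lengths of π_116 on ℤ/125ℤ: [25, 25, 25, 25, 5, 5, 5, 5, 1, 1, 1, 1, 1]; 13 cycles in total.
With 13 cycles on 125 points, sign = (−1)^{125−13} = +1.
Zolotarev: (116|125) = +1, matching the cycle-count sign.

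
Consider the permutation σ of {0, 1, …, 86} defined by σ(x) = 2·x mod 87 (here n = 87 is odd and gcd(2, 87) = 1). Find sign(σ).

+1

Start at x=11: 11 → 22 → 44 → 1 → 2 → 4 → 8 → … (one orbit).
The orbit structure of x ↦ 2x mod 87: 5 orbits of sizes [28, 28, 28, 2, 1].
Σ(ℓ_i−1) = 87−5 = 82; sign = (−1)^82 = +1.
(2|87)_J = +1 (Zolotarev's lemma cross-check).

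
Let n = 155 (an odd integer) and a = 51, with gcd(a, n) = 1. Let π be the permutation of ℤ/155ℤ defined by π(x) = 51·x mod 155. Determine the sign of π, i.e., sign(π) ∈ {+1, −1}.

Trace 36: π^k(36) = [36, 131, 16, 41, 76, 1, 51] for k=0..6.
The orbit structure of x ↦ 51x mod 155: 15 orbits of sizes [15, 15, 15, 15, 15, 15, 15, 15, 15, 15, 1, 1, 1, 1, 1].
With 15 cycles on 155 points, sign = (−1)^{155−15} = +1.
(51|155)_J = +1 (Zolotarev's lemma cross-check).

+1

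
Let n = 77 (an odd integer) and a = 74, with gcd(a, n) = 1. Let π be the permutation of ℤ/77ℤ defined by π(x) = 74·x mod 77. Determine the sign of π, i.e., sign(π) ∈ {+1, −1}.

Start at x=36: 36 → 46 → 16 → 29 → 67 → 30 → 64 → … (one orbit).
π_74 has 6 disjoint cycles with lengths [30, 30, 10, 3, 3, 1] on {0,…,76}.
Σ(ℓ_i−1) = 77−6 = 71; sign = (−1)^71 = -1.
(74|77)_J = -1 (Zolotarev's lemma cross-check).

-1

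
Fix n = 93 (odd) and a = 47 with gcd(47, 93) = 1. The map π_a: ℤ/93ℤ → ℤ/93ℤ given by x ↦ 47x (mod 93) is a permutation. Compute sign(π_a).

Start at x=32: 32 → 16 → 8 → 4 → 2 → 1 → 47 → … (one orbit).
π_47 has 14 disjoint cycles with lengths [10, 10, 10, 10, 10, 10, 5, 5, 5, 5, 5, 5, 2, 1] on {0,…,92}.
Σ(ℓ_i−1) = 93−14 = 79; sign = (−1)^79 = -1.
Via Zolotarev, sign(π_{47}) = (47|93) = -1.

-1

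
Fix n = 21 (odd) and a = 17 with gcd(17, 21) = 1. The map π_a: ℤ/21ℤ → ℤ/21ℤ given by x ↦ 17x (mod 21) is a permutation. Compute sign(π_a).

Orbit of 4 under x↦17x: [4, 5, 1, 17, 16, 20]… (length divides ord_21(17)).
5 cycles of lengths [6, 6, 6, 2, 1].
sign(π) = (−1)^{n − #cycles} = (−1)^{21−5} = (−1)^16 = +1.
Via Zolotarev, sign(π_{17}) = (17|21) = +1.

+1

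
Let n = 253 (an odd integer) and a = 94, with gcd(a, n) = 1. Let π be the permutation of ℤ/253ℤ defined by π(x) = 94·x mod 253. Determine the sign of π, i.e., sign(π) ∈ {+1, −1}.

-1

Orbit of 223 under x↦94x: [223, 216, 64, 197, 49, 52, 81]… (length divides ord_253(94)).
Decompose π into cycles: lengths [110, 110, 11, 11, 10, 1] (6 cycles, including the fixed point 0).
6 cycles on 253: each ℓ→(−1)^(ℓ−1), product (−1)^247 = -1.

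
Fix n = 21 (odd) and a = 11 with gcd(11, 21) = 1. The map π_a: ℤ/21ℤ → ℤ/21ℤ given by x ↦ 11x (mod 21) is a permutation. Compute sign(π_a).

-1

Trace 2: π^k(2) = [2, 1, 11, 16, 8, 4] for k=0..5.
Cycle lengths of π_11 on ℤ/21ℤ: [6, 6, 3, 3, 2, 1]; 6 cycles in total.
n − c = 21 − 6 = 15; sign = (−1)^15 = -1.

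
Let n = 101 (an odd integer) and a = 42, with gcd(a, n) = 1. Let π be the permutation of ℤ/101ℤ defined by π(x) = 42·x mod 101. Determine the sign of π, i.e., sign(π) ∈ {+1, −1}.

Start at x=5: 5 → 8 → 33 → 73 → 36 → 98 → 76 → … (one orbit).
Decompose π into cycles: lengths [100, 1] (2 cycles, including the fixed point 0).
Σ(ℓ_i−1) = 101−2 = 99; sign = (−1)^99 = -1.
Zolotarev: (42|101) = -1, matching the cycle-count sign.

-1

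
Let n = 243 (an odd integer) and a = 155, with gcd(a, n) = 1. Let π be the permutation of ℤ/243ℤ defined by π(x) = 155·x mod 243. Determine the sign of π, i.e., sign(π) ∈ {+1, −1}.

-1

Orbit of 22 under x↦155x: [22, 8, 25, 230, 172, 173, 85]… (length divides ord_243(155)).
Cycle lengths of π_155 on ℤ/243ℤ: [162, 54, 18, 6, 2, 1]; 6 cycles in total.
Σ(ℓ_i−1) = 243−6 = 237; sign = (−1)^237 = -1.
(155|243)_J = -1 (Zolotarev's lemma cross-check).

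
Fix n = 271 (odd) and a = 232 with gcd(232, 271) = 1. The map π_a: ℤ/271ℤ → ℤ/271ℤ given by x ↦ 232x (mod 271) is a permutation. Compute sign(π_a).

Trace 117: π^k(117) = [117, 44, 181, 258, 236, 10, 152] for k=0..6.
Decompose π into cycles: lengths [90, 90, 90, 1] (4 cycles, including the fixed point 0).
4 cycles on 271: each ℓ→(−1)^(ℓ−1), product (−1)^267 = -1.
Zolotarev: (232|271) = -1, matching the cycle-count sign.

-1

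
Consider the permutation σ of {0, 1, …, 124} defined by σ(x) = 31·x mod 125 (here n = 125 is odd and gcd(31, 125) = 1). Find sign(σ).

+1

Orbit of 71 under x↦31x: [71, 76, 106, 36, 116, 96, 101]… (length divides ord_125(31)).
Decompose π into cycles: lengths [25, 25, 25, 25, 5, 5, 5, 5, 1, 1, 1, 1, 1] (13 cycles, including the fixed point 0).
n − c = 125 − 13 = 112; sign = (−1)^112 = +1.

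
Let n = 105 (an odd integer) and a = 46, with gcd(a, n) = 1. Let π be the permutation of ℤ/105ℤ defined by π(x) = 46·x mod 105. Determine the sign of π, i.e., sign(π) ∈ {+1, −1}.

Orbit of 1 under x↦46x: [1, 46, 16]… (length divides ord_105(46)).
Decompose π into cycles: lengths [3, 3, 3, 3, 3, 3, 3, 3, 3, 3, 3, 3, 3, 3, 3, 3, 3, 3, 3, 3, 3, 3, 3, 3, 3, 3, 3, 3, 3, 3, 1, 1, 1, 1, 1, 1, 1, 1, 1, 1, 1, 1, 1, 1, 1] (45 cycles, including the fixed point 0).
With 45 cycles on 105 points, sign = (−1)^{105−45} = +1.
Check: (46/105) = +1 by Zolotarev.

+1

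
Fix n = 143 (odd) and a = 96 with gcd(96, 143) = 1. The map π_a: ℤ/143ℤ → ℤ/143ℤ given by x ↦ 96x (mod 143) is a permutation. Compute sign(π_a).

Start at x=92: 92 → 109 → 25 → 112 → 27 → 18 → 12 → … (one orbit).
11 cycles of lengths [20, 20, 20, 20, 20, 20, 10, 4, 4, 4, 1].
n − c = 143 − 11 = 132; sign = (−1)^132 = +1.
Via Zolotarev, sign(π_{96}) = (96|143) = +1.

+1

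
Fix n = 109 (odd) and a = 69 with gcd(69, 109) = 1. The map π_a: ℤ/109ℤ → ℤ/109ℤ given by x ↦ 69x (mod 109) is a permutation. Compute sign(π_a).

Trace 102: π^k(102) = [102, 62, 27, 10, 36, 86, 48] for k=0..6.
π_69 has 2 disjoint cycles with lengths [108, 1] on {0,…,108}.
n − c = 109 − 2 = 107; sign = (−1)^107 = -1.
(69|109)_J = -1 (Zolotarev's lemma cross-check).

-1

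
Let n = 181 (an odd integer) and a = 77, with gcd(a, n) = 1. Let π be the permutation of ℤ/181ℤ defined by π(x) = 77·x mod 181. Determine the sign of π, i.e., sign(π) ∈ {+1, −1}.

Start at x=122: 122 → 163 → 62 → 68 → 168 → 85 → 29 → … (one orbit).
Cycle lengths of π_77 on ℤ/181ℤ: [180, 1]; 2 cycles in total.
181 − 2 = 179 transpositions; sign(π) = (−1)^179 = -1.

-1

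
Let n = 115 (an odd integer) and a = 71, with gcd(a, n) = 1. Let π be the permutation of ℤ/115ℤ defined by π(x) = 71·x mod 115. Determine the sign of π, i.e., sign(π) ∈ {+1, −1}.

Orbit of 36 under x↦71x: [36, 26, 6, 81, 1, 71, 96]… (length divides ord_115(71)).
Cycle type of π: 11×10 + 1×5; total 15 cycles.
With 15 cycles on 115 points, sign = (−1)^{115−15} = +1.

+1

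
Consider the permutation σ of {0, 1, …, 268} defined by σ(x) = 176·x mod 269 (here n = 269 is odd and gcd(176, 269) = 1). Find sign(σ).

Orbit of 97 under x↦176x: [97, 125, 211, 14, 43, 36, 149]… (length divides ord_269(176)).
The orbit structure of x ↦ 176x mod 269: 3 orbits of sizes [134, 134, 1].
sign(π) = (−1)^{n − #cycles} = (−1)^{269−3} = (−1)^266 = +1.
Check: (176/269) = +1 by Zolotarev.

+1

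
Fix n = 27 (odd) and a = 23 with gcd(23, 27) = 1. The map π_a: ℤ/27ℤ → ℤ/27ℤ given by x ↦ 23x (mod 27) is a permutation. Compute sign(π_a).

Orbit of 25 under x↦23x: [25, 8, 22, 20, 1, 23, 16]… (length divides ord_27(23)).
Decompose π into cycles: lengths [18, 6, 2, 1] (4 cycles, including the fixed point 0).
n − c = 27 − 4 = 23; sign = (−1)^23 = -1.

-1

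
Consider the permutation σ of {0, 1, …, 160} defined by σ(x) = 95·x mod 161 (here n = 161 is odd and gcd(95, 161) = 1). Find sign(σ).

Start at x=64: 64 → 123 → 93 → 141 → 32 → 142 → 127 → … (one orbit).
Cycle lengths of π_95 on ℤ/161ℤ: [33, 33, 33, 33, 11, 11, 3, 3, 1]; 9 cycles in total.
9 cycles on 161: each ℓ→(−1)^(ℓ−1), product (−1)^152 = +1.
(95|161)_J = +1 (Zolotarev's lemma cross-check).

+1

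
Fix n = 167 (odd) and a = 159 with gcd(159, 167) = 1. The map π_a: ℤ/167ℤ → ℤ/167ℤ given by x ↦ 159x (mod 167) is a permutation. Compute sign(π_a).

Trace 71: π^k(71) = [71, 100, 35, 54, 69, 116, 74] for k=0..6.
Decompose π into cycles: lengths [166, 1] (2 cycles, including the fixed point 0).
n − c = 167 − 2 = 165; sign = (−1)^165 = -1.
Zolotarev: (159|167) = -1, matching the cycle-count sign.

-1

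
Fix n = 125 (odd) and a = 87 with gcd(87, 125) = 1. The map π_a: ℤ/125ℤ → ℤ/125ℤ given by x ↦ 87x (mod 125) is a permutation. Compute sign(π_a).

Start at x=2: 2 → 49 → 13 → 6 → 22 → 39 → 18 → … (one orbit).
Decompose π into cycles: lengths [100, 20, 4, 1] (4 cycles, including the fixed point 0).
sign(π) = (−1)^{n − #cycles} = (−1)^{125−4} = (−1)^121 = -1.
Zolotarev: (87|125) = -1, matching the cycle-count sign.

-1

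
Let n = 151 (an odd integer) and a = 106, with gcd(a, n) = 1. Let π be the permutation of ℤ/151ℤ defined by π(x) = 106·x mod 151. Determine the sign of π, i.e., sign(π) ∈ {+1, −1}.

Trace 43: π^k(43) = [43, 28, 99, 75, 98, 120, 36] for k=0..6.
Decompose π into cycles: lengths [150, 1] (2 cycles, including the fixed point 0).
n − c = 151 − 2 = 149; sign = (−1)^149 = -1.
Via Zolotarev, sign(π_{106}) = (106|151) = -1.

-1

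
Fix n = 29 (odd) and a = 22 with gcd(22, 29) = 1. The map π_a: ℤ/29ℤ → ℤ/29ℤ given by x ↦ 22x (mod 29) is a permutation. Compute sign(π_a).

Start at x=16: 16 → 4 → 1 → 22 → 20 → 5 → 23 → … (one orbit).
The orbit structure of x ↦ 22x mod 29: 3 orbits of sizes [14, 14, 1].
3 cycles on 29: each ℓ→(−1)^(ℓ−1), product (−1)^26 = +1.

+1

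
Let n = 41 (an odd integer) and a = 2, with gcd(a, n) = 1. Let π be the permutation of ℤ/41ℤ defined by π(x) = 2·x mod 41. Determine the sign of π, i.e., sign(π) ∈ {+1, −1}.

Start at x=16: 16 → 32 → 23 → 5 → 10 → 20 → 40 → … (one orbit).
Cycle type of π: 20×2 + 1; total 3 cycles.
n − c = 41 − 3 = 38; sign = (−1)^38 = +1.
The Jacobi symbol (2|41) = +1 (Zolotarev) agrees.

+1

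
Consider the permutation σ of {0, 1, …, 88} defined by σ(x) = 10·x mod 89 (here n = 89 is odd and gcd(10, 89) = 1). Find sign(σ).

+1

Trace 8: π^k(8) = [8, 80, 88, 79, 78, 68, 57] for k=0..6.
The orbit structure of x ↦ 10x mod 89: 3 orbits of sizes [44, 44, 1].
With 3 cycles on 89 points, sign = (−1)^{89−3} = +1.
Zolotarev: (10|89) = +1, matching the cycle-count sign.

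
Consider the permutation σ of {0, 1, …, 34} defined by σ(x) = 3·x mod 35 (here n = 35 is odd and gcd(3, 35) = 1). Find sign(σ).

+1

Orbit of 17 under x↦3x: [17, 16, 13, 4, 12, 1, 3]… (length divides ord_35(3)).
Cycle type of π: 12×2 + 6 + 4 + 1; total 5 cycles.
n − c = 35 − 5 = 30; sign = (−1)^30 = +1.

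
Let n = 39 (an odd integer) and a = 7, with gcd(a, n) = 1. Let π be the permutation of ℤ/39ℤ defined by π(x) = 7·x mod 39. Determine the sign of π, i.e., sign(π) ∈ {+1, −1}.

-1

Orbit of 7 under x↦7x: [7, 10, 31, 22, 37, 25, 19]… (length divides ord_39(7)).
The orbit structure of x ↦ 7x mod 39: 6 orbits of sizes [12, 12, 12, 1, 1, 1].
39 − 6 = 33 transpositions; sign(π) = (−1)^33 = -1.
The Jacobi symbol (7|39) = -1 (Zolotarev) agrees.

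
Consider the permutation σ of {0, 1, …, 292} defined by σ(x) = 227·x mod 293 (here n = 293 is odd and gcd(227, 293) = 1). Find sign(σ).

-1

Start at x=71: 71 → 2 → 161 → 215 → 167 → 112 → 226 → … (one orbit).
The orbit structure of x ↦ 227x mod 293: 2 orbits of sizes [292, 1].
n − c = 293 − 2 = 291; sign = (−1)^291 = -1.
Check: (227/293) = -1 by Zolotarev.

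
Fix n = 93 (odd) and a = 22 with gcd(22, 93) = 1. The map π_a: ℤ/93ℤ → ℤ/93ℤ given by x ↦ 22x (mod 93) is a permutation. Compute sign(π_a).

-1

Orbit of 82 under x↦22x: [82, 37, 70, 52, 28, 58, 67]… (length divides ord_93(22)).
6 cycles of lengths [30, 30, 30, 1, 1, 1].
With 6 cycles on 93 points, sign = (−1)^{93−6} = -1.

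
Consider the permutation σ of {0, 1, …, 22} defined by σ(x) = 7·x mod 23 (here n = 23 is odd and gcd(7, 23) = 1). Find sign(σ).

Orbit of 3 under x↦7x: [3, 21, 9, 17, 4, 5, 12]… (length divides ord_23(7)).
Decompose π into cycles: lengths [22, 1] (2 cycles, including the fixed point 0).
With 2 cycles on 23 points, sign = (−1)^{23−2} = -1.

-1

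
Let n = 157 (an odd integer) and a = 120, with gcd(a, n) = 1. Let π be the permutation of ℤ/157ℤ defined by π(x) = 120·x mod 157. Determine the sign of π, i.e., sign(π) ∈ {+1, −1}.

+1

Trace 10: π^k(10) = [10, 101, 31, 109, 49, 71, 42] for k=0..6.
Cycle lengths of π_120 on ℤ/157ℤ: [78, 78, 1]; 3 cycles in total.
157 − 3 = 154 transpositions; sign(π) = (−1)^154 = +1.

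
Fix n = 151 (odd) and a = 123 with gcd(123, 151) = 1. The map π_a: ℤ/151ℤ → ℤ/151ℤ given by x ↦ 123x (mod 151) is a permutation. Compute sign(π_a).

Orbit of 78 under x↦123x: [78, 81, 148, 84, 64, 20, 44]… (length divides ord_151(123)).
Decompose π into cycles: lengths [25, 25, 25, 25, 25, 25, 1] (7 cycles, including the fixed point 0).
151 − 7 = 144 transpositions; sign(π) = (−1)^144 = +1.

+1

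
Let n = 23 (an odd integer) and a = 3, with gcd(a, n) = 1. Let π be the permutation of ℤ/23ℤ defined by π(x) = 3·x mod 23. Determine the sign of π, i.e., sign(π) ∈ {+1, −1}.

+1

Start at x=4: 4 → 12 → 13 → 16 → 2 → 6 → 18 → … (one orbit).
Cycle type of π: 11×2 + 1; total 3 cycles.
23 − 3 = 20 transpositions; sign(π) = (−1)^20 = +1.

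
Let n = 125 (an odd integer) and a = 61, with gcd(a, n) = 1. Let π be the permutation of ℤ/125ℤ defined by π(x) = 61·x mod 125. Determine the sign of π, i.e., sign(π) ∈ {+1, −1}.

+1

Trace 26: π^k(26) = [26, 86, 121, 6, 116, 76, 11] for k=0..6.
Cycle type of π: 25×4 + 5×4 + 1×5; total 13 cycles.
sign(π) = (−1)^{n − #cycles} = (−1)^{125−13} = (−1)^112 = +1.
Zolotarev: (61|125) = +1, matching the cycle-count sign.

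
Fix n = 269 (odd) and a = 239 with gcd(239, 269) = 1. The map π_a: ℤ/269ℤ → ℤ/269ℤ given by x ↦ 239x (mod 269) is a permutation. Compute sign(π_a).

+1

Orbit of 21 under x↦239x: [21, 177, 70, 52, 54, 263, 180]… (length divides ord_269(239)).
π_239 has 5 disjoint cycles with lengths [67, 67, 67, 67, 1] on {0,…,268}.
Σ(ℓ_i−1) = 269−5 = 264; sign = (−1)^264 = +1.
The Jacobi symbol (239|269) = +1 (Zolotarev) agrees.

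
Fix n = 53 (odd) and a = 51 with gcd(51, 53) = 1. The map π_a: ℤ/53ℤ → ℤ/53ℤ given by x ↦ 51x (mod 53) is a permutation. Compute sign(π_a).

Orbit of 46 under x↦51x: [46, 14, 25, 3, 47, 12, 29]… (length divides ord_53(51)).
2 cycles of lengths [52, 1].
53 − 2 = 51 transpositions; sign(π) = (−1)^51 = -1.
(51|53)_J = -1 (Zolotarev's lemma cross-check).

-1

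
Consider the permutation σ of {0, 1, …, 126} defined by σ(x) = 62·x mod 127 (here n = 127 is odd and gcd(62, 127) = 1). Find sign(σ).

Trace 94: π^k(94) = [94, 113, 21, 32, 79, 72, 19] for k=0..6.
Cycle lengths of π_62 on ℤ/127ℤ: [63, 63, 1]; 3 cycles in total.
n − c = 127 − 3 = 124; sign = (−1)^124 = +1.
The Jacobi symbol (62|127) = +1 (Zolotarev) agrees.

+1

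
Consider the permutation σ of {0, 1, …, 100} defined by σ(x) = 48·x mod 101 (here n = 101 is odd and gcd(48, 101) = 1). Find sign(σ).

-1

Trace 13: π^k(13) = [13, 18, 56, 62, 47, 34, 16] for k=0..6.
Cycle lengths of π_48 on ℤ/101ℤ: [100, 1]; 2 cycles in total.
With 2 cycles on 101 points, sign = (−1)^{101−2} = -1.
(48|101)_J = -1 (Zolotarev's lemma cross-check).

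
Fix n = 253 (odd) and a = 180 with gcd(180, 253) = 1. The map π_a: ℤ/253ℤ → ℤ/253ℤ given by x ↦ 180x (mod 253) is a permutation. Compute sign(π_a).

Orbit of 27 under x↦180x: [27, 53, 179, 89, 81, 159, 31]… (length divides ord_253(180)).
π_180 has 6 disjoint cycles with lengths [110, 110, 22, 5, 5, 1] on {0,…,252}.
253 − 6 = 247 transpositions; sign(π) = (−1)^247 = -1.

-1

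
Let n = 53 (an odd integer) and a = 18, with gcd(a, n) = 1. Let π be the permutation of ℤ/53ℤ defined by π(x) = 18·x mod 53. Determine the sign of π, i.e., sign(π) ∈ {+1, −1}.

-1

Start at x=29: 29 → 45 → 15 → 5 → 37 → 30 → 10 → … (one orbit).
Decompose π into cycles: lengths [52, 1] (2 cycles, including the fixed point 0).
sign(π) = (−1)^{n − #cycles} = (−1)^{53−2} = (−1)^51 = -1.
Via Zolotarev, sign(π_{18}) = (18|53) = -1.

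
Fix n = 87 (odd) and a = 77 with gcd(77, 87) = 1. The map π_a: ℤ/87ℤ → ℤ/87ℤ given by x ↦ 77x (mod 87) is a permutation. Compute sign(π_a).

+1

Start at x=17: 17 → 4 → 47 → 52 → 2 → 67 → 26 → … (one orbit).
Cycle type of π: 28×3 + 2 + 1; total 5 cycles.
87 − 5 = 82 transpositions; sign(π) = (−1)^82 = +1.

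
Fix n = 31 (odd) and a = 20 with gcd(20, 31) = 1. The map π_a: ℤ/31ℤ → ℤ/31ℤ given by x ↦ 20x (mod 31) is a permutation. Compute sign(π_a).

Trace 7: π^k(7) = [7, 16, 10, 14, 1, 20, 28] for k=0..6.
π_20 has 3 disjoint cycles with lengths [15, 15, 1] on {0,…,30}.
3 cycles on 31: each ℓ→(−1)^(ℓ−1), product (−1)^28 = +1.
(20|31)_J = +1 (Zolotarev's lemma cross-check).

+1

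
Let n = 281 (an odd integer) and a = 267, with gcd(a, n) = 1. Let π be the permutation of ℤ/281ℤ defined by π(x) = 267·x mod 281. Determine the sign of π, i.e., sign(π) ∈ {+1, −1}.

Orbit of 16 under x↦267x: [16, 57, 45, 213, 109, 160, 8]… (length divides ord_281(267)).
Decompose π into cycles: lengths [140, 140, 1] (3 cycles, including the fixed point 0).
281 − 3 = 278 transpositions; sign(π) = (−1)^278 = +1.

+1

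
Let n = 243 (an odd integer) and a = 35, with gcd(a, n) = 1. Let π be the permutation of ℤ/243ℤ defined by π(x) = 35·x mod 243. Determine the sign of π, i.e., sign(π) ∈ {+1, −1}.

-1

Start at x=215: 215 → 235 → 206 → 163 → 116 → 172 → 188 → … (one orbit).
Decompose π into cycles: lengths [54, 54, 54, 18, 18, 18, 6, 6, 6, 2, 2, 2, 2, 1] (14 cycles, including the fixed point 0).
With 14 cycles on 243 points, sign = (−1)^{243−14} = -1.
The Jacobi symbol (35|243) = -1 (Zolotarev) agrees.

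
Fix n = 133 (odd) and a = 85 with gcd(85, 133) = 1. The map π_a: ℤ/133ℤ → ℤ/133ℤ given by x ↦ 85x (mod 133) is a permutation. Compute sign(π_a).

+1

Orbit of 43 under x↦85x: [43, 64, 120, 92, 106, 99, 36]… (length divides ord_133(85)).
Decompose π into cycles: lengths [9, 9, 9, 9, 9, 9, 9, 9, 9, 9, 9, 9, 9, 9, 1, 1, 1, 1, 1, 1, 1] (21 cycles, including the fixed point 0).
With 21 cycles on 133 points, sign = (−1)^{133−21} = +1.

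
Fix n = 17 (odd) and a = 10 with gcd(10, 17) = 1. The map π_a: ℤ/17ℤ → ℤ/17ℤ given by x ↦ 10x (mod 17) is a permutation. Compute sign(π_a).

Trace 3: π^k(3) = [3, 13, 11, 8, 12, 1, 10] for k=0..6.
π_10 has 2 disjoint cycles with lengths [16, 1] on {0,…,16}.
sign(π) = (−1)^{n − #cycles} = (−1)^{17−2} = (−1)^15 = -1.
Via Zolotarev, sign(π_{10}) = (10|17) = -1.

-1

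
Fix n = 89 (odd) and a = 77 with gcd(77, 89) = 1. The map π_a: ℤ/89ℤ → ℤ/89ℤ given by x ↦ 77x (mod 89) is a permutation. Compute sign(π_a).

-1

Orbit of 34 under x↦77x: [34, 37, 1, 77, 55, 52, 88]… (length divides ord_89(77)).
Cycle lengths of π_77 on ℤ/89ℤ: [8, 8, 8, 8, 8, 8, 8, 8, 8, 8, 8, 1]; 12 cycles in total.
89 − 12 = 77 transpositions; sign(π) = (−1)^77 = -1.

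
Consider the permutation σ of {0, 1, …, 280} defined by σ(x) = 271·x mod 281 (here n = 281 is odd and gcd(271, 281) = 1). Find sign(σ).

Start at x=249: 249 → 39 → 172 → 247 → 59 → 253 → 280 → … (one orbit).
Decompose π into cycles: lengths [28, 28, 28, 28, 28, 28, 28, 28, 28, 28, 1] (11 cycles, including the fixed point 0).
Σ(ℓ_i−1) = 281−11 = 270; sign = (−1)^270 = +1.
(271|281)_J = +1 (Zolotarev's lemma cross-check).

+1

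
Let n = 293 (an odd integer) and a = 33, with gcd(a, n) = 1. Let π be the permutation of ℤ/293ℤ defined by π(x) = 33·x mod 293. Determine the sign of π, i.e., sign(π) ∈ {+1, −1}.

Trace 60: π^k(60) = [60, 222, 1, 33, 210, 191, 150] for k=0..6.
Decompose π into cycles: lengths [73, 73, 73, 73, 1] (5 cycles, including the fixed point 0).
n − c = 293 − 5 = 288; sign = (−1)^288 = +1.

+1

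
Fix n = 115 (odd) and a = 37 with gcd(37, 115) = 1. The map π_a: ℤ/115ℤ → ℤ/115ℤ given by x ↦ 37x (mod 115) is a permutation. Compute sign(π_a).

+1

Orbit of 107 under x↦37x: [107, 49, 88, 36, 67, 64, 68]… (length divides ord_115(37)).
The orbit structure of x ↦ 37x mod 115: 5 orbits of sizes [44, 44, 22, 4, 1].
115 − 5 = 110 transpositions; sign(π) = (−1)^110 = +1.
The Jacobi symbol (37|115) = +1 (Zolotarev) agrees.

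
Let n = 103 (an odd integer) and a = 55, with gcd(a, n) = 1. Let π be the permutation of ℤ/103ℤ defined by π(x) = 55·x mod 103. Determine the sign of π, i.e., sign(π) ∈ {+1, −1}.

+1

Trace 30: π^k(30) = [30, 2, 7, 76, 60, 4, 14] for k=0..6.
Cycle type of π: 51×2 + 1; total 3 cycles.
With 3 cycles on 103 points, sign = (−1)^{103−3} = +1.
Check: (55/103) = +1 by Zolotarev.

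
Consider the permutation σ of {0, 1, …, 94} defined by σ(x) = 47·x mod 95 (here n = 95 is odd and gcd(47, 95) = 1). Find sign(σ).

Start at x=23: 23 → 36 → 77 → 9 → 43 → 26 → 82 → … (one orbit).
π_47 has 6 disjoint cycles with lengths [36, 36, 9, 9, 4, 1] on {0,…,94}.
sign(π) = (−1)^{n − #cycles} = (−1)^{95−6} = (−1)^89 = -1.

-1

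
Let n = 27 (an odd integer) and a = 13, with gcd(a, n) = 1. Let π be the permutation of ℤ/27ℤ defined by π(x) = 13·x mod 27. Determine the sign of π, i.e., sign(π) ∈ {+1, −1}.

+1

Orbit of 10 under x↦13x: [10, 22, 16, 19, 4, 25, 1]… (length divides ord_27(13)).
7 cycles of lengths [9, 9, 3, 3, 1, 1, 1].
Σ(ℓ_i−1) = 27−7 = 20; sign = (−1)^20 = +1.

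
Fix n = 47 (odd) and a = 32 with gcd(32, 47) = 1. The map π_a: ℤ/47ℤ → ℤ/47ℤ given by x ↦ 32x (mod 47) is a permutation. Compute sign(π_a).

+1

Trace 25: π^k(25) = [25, 1, 32, 37, 9, 6, 4] for k=0..6.
The orbit structure of x ↦ 32x mod 47: 3 orbits of sizes [23, 23, 1].
Σ(ℓ_i−1) = 47−3 = 44; sign = (−1)^44 = +1.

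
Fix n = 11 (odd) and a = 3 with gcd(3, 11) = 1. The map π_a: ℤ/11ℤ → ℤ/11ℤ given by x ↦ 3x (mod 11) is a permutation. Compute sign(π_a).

+1

Orbit of 3 under x↦3x: [3, 9, 5, 4, 1]… (length divides ord_11(3)).
The orbit structure of x ↦ 3x mod 11: 3 orbits of sizes [5, 5, 1].
sign(π) = (−1)^{n − #cycles} = (−1)^{11−3} = (−1)^8 = +1.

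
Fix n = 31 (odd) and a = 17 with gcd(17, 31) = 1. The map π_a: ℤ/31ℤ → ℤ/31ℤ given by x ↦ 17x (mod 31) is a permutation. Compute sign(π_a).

Trace 26: π^k(26) = [26, 8, 12, 18, 27, 25, 22] for k=0..6.
2 cycles of lengths [30, 1].
With 2 cycles on 31 points, sign = (−1)^{31−2} = -1.
(17|31)_J = -1 (Zolotarev's lemma cross-check).

-1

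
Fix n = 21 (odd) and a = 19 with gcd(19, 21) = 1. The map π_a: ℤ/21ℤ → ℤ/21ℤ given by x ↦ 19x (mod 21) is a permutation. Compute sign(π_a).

Trace 1: π^k(1) = [1, 19, 4, 13, 16, 10] for k=0..5.
Cycle type of π: 6×3 + 1×3; total 6 cycles.
n − c = 21 − 6 = 15; sign = (−1)^15 = -1.
The Jacobi symbol (19|21) = -1 (Zolotarev) agrees.

-1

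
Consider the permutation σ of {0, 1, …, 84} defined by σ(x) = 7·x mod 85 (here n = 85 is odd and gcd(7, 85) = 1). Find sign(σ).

Trace 16: π^k(16) = [16, 27, 19, 48, 81, 57, 59] for k=0..6.
The orbit structure of x ↦ 7x mod 85: 7 orbits of sizes [16, 16, 16, 16, 16, 4, 1].
n − c = 85 − 7 = 78; sign = (−1)^78 = +1.

+1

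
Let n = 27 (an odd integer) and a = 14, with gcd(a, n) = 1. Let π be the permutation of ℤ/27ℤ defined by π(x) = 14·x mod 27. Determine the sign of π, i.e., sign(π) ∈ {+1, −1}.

-1

Start at x=25: 25 → 26 → 13 → 20 → 10 → 5 → 16 → … (one orbit).
π_14 has 4 disjoint cycles with lengths [18, 6, 2, 1] on {0,…,26}.
With 4 cycles on 27 points, sign = (−1)^{27−4} = -1.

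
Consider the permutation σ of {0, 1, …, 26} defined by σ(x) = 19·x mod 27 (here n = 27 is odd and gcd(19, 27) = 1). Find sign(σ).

Start at x=19: 19 → 10 → 1 → 19 (one orbit).
Cycle type of π: 3×6 + 1×9; total 15 cycles.
Σ(ℓ_i−1) = 27−15 = 12; sign = (−1)^12 = +1.
Via Zolotarev, sign(π_{19}) = (19|27) = +1.

+1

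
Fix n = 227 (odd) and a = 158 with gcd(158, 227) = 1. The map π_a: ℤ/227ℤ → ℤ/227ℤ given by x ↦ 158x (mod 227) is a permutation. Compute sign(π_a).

Trace 47: π^k(47) = [47, 162, 172, 163, 103, 157, 63] for k=0..6.
Cycle lengths of π_158 on ℤ/227ℤ: [226, 1]; 2 cycles in total.
With 2 cycles on 227 points, sign = (−1)^{227−2} = -1.
Check: (158/227) = -1 by Zolotarev.

-1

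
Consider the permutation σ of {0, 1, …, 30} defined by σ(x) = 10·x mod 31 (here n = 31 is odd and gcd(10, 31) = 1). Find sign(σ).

+1

Start at x=8: 8 → 18 → 25 → 2 → 20 → 14 → 16 → … (one orbit).
Cycle type of π: 15×2 + 1; total 3 cycles.
With 3 cycles on 31 points, sign = (−1)^{31−3} = +1.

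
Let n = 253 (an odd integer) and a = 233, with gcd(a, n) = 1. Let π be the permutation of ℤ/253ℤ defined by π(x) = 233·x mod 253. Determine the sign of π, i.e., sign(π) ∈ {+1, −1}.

-1

Orbit of 233 under x↦233x: [233, 147, 96, 104, 197, 108, 117]… (length divides ord_253(233)).
6 cycles of lengths [110, 110, 11, 11, 10, 1].
253 − 6 = 247 transpositions; sign(π) = (−1)^247 = -1.
Zolotarev: (233|253) = -1, matching the cycle-count sign.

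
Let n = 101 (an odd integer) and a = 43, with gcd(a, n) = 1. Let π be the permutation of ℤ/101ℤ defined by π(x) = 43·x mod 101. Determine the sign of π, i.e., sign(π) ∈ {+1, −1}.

Trace 33: π^k(33) = [33, 5, 13, 54, 100, 58, 70] for k=0..6.
3 cycles of lengths [50, 50, 1].
sign(π) = (−1)^{n − #cycles} = (−1)^{101−3} = (−1)^98 = +1.
(43|101)_J = +1 (Zolotarev's lemma cross-check).

+1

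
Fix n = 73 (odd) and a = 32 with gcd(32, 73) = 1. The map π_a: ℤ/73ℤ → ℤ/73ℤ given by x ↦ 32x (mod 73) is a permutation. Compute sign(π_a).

Orbit of 2 under x↦32x: [2, 64, 4, 55, 8, 37, 16]… (length divides ord_73(32)).
π_32 has 9 disjoint cycles with lengths [9, 9, 9, 9, 9, 9, 9, 9, 1] on {0,…,72}.
9 cycles on 73: each ℓ→(−1)^(ℓ−1), product (−1)^64 = +1.
Via Zolotarev, sign(π_{32}) = (32|73) = +1.

+1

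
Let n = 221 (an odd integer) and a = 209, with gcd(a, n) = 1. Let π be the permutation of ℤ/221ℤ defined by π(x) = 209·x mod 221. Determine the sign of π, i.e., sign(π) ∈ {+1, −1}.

-1

Trace 105: π^k(105) = [105, 66, 92, 1, 209, 144, 40] for k=0..6.
The orbit structure of x ↦ 209x mod 221: 26 orbits of sizes [16, 16, 16, 16, 16, 16, 16, 16, 16, 16, 16, 16, 16, 1, 1, 1, 1, 1, 1, 1, 1, 1, 1, 1, 1, 1].
n − c = 221 − 26 = 195; sign = (−1)^195 = -1.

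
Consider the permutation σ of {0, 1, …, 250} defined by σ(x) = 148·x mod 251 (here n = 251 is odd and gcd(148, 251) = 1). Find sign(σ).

-1

Orbit of 140 under x↦148x: [140, 138, 93, 210, 207, 14, 64]… (length divides ord_251(148)).
Cycle lengths of π_148 on ℤ/251ℤ: [250, 1]; 2 cycles in total.
With 2 cycles on 251 points, sign = (−1)^{251−2} = -1.
Check: (148/251) = -1 by Zolotarev.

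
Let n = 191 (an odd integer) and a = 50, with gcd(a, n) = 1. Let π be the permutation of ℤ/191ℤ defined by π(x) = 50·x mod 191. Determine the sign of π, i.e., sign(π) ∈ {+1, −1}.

Start at x=3: 3 → 150 → 51 → 67 → 103 → 184 → 32 → … (one orbit).
Cycle type of π: 95×2 + 1; total 3 cycles.
n − c = 191 − 3 = 188; sign = (−1)^188 = +1.

+1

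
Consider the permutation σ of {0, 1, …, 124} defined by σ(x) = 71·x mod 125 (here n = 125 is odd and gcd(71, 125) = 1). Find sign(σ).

Trace 81: π^k(81) = [81, 1, 71, 41, 36, 56, 101] for k=0..6.
Cycle type of π: 25×4 + 5×4 + 1×5; total 13 cycles.
125 − 13 = 112 transpositions; sign(π) = (−1)^112 = +1.

+1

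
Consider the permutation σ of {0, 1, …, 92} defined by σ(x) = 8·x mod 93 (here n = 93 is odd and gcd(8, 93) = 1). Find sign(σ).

-1

Orbit of 47 under x↦8x: [47, 4, 32, 70, 2, 16, 35]… (length divides ord_93(8)).
Decompose π into cycles: lengths [10, 10, 10, 10, 10, 10, 5, 5, 5, 5, 5, 5, 2, 1] (14 cycles, including the fixed point 0).
93 − 14 = 79 transpositions; sign(π) = (−1)^79 = -1.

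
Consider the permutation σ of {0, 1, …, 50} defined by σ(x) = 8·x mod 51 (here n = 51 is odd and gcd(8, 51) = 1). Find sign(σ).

-1

Trace 8: π^k(8) = [8, 13, 2, 16, 26, 4, 32] for k=0..6.
The orbit structure of x ↦ 8x mod 51: 8 orbits of sizes [8, 8, 8, 8, 8, 8, 2, 1].
sign(π) = (−1)^{n − #cycles} = (−1)^{51−8} = (−1)^43 = -1.
(8|51)_J = -1 (Zolotarev's lemma cross-check).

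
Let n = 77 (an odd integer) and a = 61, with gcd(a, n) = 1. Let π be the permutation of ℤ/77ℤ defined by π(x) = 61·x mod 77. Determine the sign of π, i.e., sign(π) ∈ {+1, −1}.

+1

Start at x=25: 25 → 62 → 9 → 10 → 71 → 19 → 4 → … (one orbit).
5 cycles of lengths [30, 30, 10, 6, 1].
n − c = 77 − 5 = 72; sign = (−1)^72 = +1.
Check: (61/77) = +1 by Zolotarev.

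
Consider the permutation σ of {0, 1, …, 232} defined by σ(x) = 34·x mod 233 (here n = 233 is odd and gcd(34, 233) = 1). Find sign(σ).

-1

Start at x=181: 181 → 96 → 2 → 68 → 215 → 87 → 162 → … (one orbit).
π_34 has 2 disjoint cycles with lengths [232, 1] on {0,…,232}.
Σ(ℓ_i−1) = 233−2 = 231; sign = (−1)^231 = -1.
Zolotarev: (34|233) = -1, matching the cycle-count sign.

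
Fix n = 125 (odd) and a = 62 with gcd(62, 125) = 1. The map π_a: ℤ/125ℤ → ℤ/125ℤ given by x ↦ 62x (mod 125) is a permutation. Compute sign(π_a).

Orbit of 48 under x↦62x: [48, 101, 12, 119, 3, 61, 32]… (length divides ord_125(62)).
The orbit structure of x ↦ 62x mod 125: 4 orbits of sizes [100, 20, 4, 1].
4 cycles on 125: each ℓ→(−1)^(ℓ−1), product (−1)^121 = -1.
The Jacobi symbol (62|125) = -1 (Zolotarev) agrees.

-1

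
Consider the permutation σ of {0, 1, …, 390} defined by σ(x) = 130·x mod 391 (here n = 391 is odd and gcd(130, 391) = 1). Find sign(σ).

Orbit of 353 under x↦130x: [353, 143, 213, 320, 154, 79, 104]… (length divides ord_391(130)).
The orbit structure of x ↦ 130x mod 391: 5 orbits of sizes [176, 176, 22, 16, 1].
sign(π) = (−1)^{n − #cycles} = (−1)^{391−5} = (−1)^386 = +1.
(130|391)_J = +1 (Zolotarev's lemma cross-check).

+1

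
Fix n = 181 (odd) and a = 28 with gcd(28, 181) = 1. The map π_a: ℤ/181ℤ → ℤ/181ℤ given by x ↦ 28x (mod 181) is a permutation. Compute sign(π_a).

Trace 161: π^k(161) = [161, 164, 67, 66, 38, 159, 108] for k=0..6.
Decompose π into cycles: lengths [180, 1] (2 cycles, including the fixed point 0).
sign(π) = (−1)^{n − #cycles} = (−1)^{181−2} = (−1)^179 = -1.
Via Zolotarev, sign(π_{28}) = (28|181) = -1.

-1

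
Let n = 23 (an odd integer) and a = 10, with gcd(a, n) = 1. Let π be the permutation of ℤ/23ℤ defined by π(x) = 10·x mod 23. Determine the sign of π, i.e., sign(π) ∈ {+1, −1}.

Orbit of 10 under x↦10x: [10, 8, 11, 18, 19, 6, 14]… (length divides ord_23(10)).
2 cycles of lengths [22, 1].
Σ(ℓ_i−1) = 23−2 = 21; sign = (−1)^21 = -1.
Check: (10/23) = -1 by Zolotarev.

-1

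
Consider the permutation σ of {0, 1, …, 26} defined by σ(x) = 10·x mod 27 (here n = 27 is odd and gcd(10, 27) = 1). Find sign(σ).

Orbit of 1 under x↦10x: [1, 10, 19]… (length divides ord_27(10)).
Cycle lengths of π_10 on ℤ/27ℤ: [3, 3, 3, 3, 3, 3, 1, 1, 1, 1, 1, 1, 1, 1, 1]; 15 cycles in total.
sign(π) = (−1)^{n − #cycles} = (−1)^{27−15} = (−1)^12 = +1.

+1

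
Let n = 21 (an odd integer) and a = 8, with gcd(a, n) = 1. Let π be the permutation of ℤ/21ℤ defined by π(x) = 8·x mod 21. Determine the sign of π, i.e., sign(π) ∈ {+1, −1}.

Orbit of 8 under x↦8x: [8, 1]… (length divides ord_21(8)).
14 cycles of lengths [2, 2, 2, 2, 2, 2, 2, 1, 1, 1, 1, 1, 1, 1].
n − c = 21 − 14 = 7; sign = (−1)^7 = -1.

-1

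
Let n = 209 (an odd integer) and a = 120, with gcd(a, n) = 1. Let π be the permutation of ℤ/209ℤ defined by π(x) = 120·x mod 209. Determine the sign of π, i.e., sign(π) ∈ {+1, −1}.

-1

Trace 87: π^k(87) = [87, 199, 54, 1, 120, 188, 197] for k=0..6.
Cycle lengths of π_120 on ℤ/209ℤ: [18, 18, 18, 18, 18, 18, 18, 18, 18, 18, 9, 9, 2, 2, 2, 2, 2, 1]; 18 cycles in total.
With 18 cycles on 209 points, sign = (−1)^{209−18} = -1.
(120|209)_J = -1 (Zolotarev's lemma cross-check).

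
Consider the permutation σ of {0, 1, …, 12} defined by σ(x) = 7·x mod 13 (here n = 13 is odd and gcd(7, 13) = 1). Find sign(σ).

-1

Orbit of 9 under x↦7x: [9, 11, 12, 6, 3, 8, 4]… (length divides ord_13(7)).
Decompose π into cycles: lengths [12, 1] (2 cycles, including the fixed point 0).
sign(π) = (−1)^{n − #cycles} = (−1)^{13−2} = (−1)^11 = -1.
Via Zolotarev, sign(π_{7}) = (7|13) = -1.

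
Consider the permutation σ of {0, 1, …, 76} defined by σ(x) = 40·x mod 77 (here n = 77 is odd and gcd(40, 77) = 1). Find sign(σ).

+1

Start at x=4: 4 → 6 → 9 → 52 → 1 → 40 → 60 → … (one orbit).
Cycle lengths of π_40 on ℤ/77ℤ: [30, 30, 10, 6, 1]; 5 cycles in total.
sign(π) = (−1)^{n − #cycles} = (−1)^{77−5} = (−1)^72 = +1.
Via Zolotarev, sign(π_{40}) = (40|77) = +1.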